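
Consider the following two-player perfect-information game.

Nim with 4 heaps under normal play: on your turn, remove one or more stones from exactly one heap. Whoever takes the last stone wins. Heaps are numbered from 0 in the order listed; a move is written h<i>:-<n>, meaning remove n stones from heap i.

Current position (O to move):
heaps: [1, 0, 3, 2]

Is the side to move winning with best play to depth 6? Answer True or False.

O winning at [(1,0,3,2)]: False

ply 1, O at (1,0,3,2) | h0:-1=-1→(0,0,3,2)*; h2:-1=-1→(1,0,2,2); h2:-2=-1→(1,0,1,2); h2:-3=-1→(1,0,0,2); h3:-1=-1→(1,0,3,1); h3:-2=-1→(1,0,3,0)
ply 2, X at (0,0,3,2) | h2:-1=+1→(0,0,2,2)*; h2:-2=-1→(0,0,1,2); h2:-3=-1→(0,0,0,2); h3:-1=-1→(0,0,3,1); h3:-2=-1→(0,0,3,0)
ply 3, O at (0,0,2,2) | h2:-1=-1→(0,0,1,2)*; h2:-2=-1→(0,0,0,2); h3:-1=-1→(0,0,2,1); h3:-2=-1→(0,0,2,0)
ply 4, X at (0,0,1,2) | h2:-1=-1→(0,0,0,2); h3:-1=+1→(0,0,1,1)*; h3:-2=-1→(0,0,1,0)
ply 5, O at (0,0,1,1) | h2:-1=-1→(0,0,0,1)*; h3:-1=-1→(0,0,1,0)
ply 6, X at (0,0,0,1) | h3:-1=+1→(0,0,0,0)*
ply 7: (0,0,0,0) is terminal -1 (O); from (1,0,3,2) depth 6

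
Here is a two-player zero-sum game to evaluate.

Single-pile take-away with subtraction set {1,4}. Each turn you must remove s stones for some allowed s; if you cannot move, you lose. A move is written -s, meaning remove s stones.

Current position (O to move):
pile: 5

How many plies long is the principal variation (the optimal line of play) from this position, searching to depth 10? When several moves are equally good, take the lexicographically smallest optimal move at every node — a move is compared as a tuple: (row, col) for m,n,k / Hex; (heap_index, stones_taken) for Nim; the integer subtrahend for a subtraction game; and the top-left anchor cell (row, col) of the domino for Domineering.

PV length from [5]: 2 plies

p1 O@[5]: -1[4]-1* -4[1]-1
p2 X@[4]: -1[3]-1 -4[0]+1*
p3 O@[0] terminal -1; root [5] d10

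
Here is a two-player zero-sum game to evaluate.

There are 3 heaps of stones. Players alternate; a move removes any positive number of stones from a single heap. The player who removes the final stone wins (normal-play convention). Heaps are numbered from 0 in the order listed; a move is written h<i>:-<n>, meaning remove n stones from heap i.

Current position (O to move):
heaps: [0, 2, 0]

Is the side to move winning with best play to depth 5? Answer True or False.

ply 1, O at (0,2,0) | h1:-1=-1→(0,1,0); h1:-2=+1→(0,0,0)*
ply 2: (0,0,0) is terminal -1 (X); from (0,2,0) depth 5

O winning at [(0,2,0)]: True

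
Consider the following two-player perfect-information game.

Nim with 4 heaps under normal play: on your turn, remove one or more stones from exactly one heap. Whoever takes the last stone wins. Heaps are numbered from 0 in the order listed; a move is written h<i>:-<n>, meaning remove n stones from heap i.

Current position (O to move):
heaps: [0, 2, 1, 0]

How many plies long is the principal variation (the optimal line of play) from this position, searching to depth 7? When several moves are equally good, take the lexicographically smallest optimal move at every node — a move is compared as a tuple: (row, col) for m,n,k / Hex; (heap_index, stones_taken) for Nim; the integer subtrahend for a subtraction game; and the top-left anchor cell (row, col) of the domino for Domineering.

PV length from [(0,2,1,0)]: 3 plies

[(0,2,1,0)] O move#1: h1:-1:+1/(0,1,1,0)*, h1:-2:-1/(0,0,1,0), h2:-1:-1/(0,2,0,0)
[(0,1,1,0)] X move#2: h1:-1:-1/(0,0,1,0)*, h2:-1:-1/(0,1,0,0)
[(0,0,1,0)] O move#3: h2:-1:+1/(0,0,0,0)*
[(0,0,0,0)] end (terminal -1, X#4); searched (0,2,1,0) to 7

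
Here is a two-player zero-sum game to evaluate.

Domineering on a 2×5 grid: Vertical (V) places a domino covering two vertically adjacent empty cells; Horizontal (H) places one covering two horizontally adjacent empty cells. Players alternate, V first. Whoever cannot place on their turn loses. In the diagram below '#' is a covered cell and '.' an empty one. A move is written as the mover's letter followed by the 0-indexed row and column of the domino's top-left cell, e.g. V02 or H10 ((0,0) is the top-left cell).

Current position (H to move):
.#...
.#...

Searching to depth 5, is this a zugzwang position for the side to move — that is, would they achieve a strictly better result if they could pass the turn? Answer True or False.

zugzwang(.#.../.#..., H) = False

p1 H@[.#.../.#...]: H02[.###./.#...]-1* H03[.#.##/.#...]-1 H12[.#.../.###.]-1 H13[.#.../.#.##]-1
p2 V@[.###./.#...]: V00[####./##...]-1 V04[.####/.#..#]+1*
p3 H@[.####/.#..#]: H12[.####/.####]-1*
p4 V@[.####/.####]: V00[#####/#####]+1*
p5 H@[#####/#####] terminal -1; root [.#.../.#...] d5
suppose H passes — search the same position with V to move:
pass> p1 V@[.#.../.#...]: V00[##.../##...]-1 V02[.##../.##..]-1 V03[.#.#./.#.#.]+1* V04[.#..#/.#..#]-1
pass> p2 H@[.#.#./.#.#.] terminal -1; root [.#.../.#...] d5
for H: play -1, pass -1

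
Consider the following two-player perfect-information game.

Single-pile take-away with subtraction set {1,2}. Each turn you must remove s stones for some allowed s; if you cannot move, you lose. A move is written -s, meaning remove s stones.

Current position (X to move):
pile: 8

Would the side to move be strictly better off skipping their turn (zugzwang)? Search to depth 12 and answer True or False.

zugzwang(8, X) = False

ply 1, X at 8 | -1=-1→7; -2=+1→6*
ply 2, O at 6 | -1=-1→5*; -2=-1→4
ply 3, X at 5 | -1=-1→4; -2=+1→3*
ply 4, O at 3 | -1=-1→2*; -2=-1→1
ply 5, X at 2 | -1=-1→1; -2=+1→0*
ply 6: 0 is terminal -1 (O); from 8 depth 12
suppose X passes — search the same position with O to move:
pass> ply 1, O at 8 | -1=-1→7; -2=+1→6*
pass> ply 2, X at 6 | -1=-1→5*; -2=-1→4
pass> ply 3, O at 5 | -1=-1→4; -2=+1→3*
pass> ply 4, X at 3 | -1=-1→2*; -2=-1→1
pass> ply 5, O at 2 | -1=-1→1; -2=+1→0*
pass> ply 6: 0 is terminal -1 (X); from 8 depth 12
for X: play +1, pass -1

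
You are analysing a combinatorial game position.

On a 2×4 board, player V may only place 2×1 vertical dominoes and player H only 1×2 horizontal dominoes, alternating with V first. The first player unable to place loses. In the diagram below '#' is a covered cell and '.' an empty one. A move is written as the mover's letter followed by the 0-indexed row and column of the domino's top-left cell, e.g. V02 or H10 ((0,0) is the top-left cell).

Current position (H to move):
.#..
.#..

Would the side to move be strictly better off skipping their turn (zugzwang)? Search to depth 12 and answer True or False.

p1 H@[.#../.#..]: H02[.###/.#..]+1* H12[.#../.###]+1
p2 V@[.###/.#..]: V00[####/##..]-1*
p3 H@[####/##..]: H12[####/####]+1*
p4 V@[####/####] terminal -1; root [.#../.#..] d12
suppose H passes — search the same position with V to move:
pass> p1 V@[.#../.#..]: V00[##../##..]-1 V02[.##./.##.]+1* V03[.#.#/.#.#]+1
pass> p2 H@[.##./.##.] terminal -1; root [.#../.#..] d12
for H: play +1, pass -1

zugzwang(.#../.#.., H) = False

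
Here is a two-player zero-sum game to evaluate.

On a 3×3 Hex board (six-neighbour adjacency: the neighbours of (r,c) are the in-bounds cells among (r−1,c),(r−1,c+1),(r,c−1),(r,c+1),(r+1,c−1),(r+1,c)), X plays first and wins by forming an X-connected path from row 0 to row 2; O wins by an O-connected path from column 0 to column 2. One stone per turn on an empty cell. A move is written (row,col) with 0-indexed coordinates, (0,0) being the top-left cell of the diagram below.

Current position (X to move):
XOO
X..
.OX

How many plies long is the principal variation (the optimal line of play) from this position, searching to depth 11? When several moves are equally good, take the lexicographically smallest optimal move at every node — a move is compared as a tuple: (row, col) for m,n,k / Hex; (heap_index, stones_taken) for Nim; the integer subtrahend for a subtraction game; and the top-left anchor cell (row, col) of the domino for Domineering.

[XOO/X../.OX] X move#1: (1,1):+1/XOO/XX./.OX*, (1,2):+1/XOO/X.X/.OX, (2,0):+1/XOO/X../XOX
[XOO/XX./.OX] O move#2: (1,2):-1/XOO/XXO/.OX*, (2,0):-1/XOO/XX./OOX
[XOO/XXO/.OX] X move#3: (2,0):+1/XOO/XXO/XOX*
[XOO/XXO/XOX] end (terminal -1, O#4); searched XOO/X../.OX to 11

PV length from [XOO/X../.OX]: 3 plies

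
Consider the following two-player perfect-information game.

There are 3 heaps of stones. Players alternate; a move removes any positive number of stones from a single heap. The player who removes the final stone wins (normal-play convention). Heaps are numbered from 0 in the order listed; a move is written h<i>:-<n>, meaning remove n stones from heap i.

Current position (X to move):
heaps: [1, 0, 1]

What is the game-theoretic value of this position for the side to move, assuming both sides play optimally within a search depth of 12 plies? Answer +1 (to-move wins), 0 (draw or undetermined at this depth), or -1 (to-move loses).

[(1,0,1)] X move#1: h0:-1:-1/(0,0,1)*, h2:-1:-1/(1,0,0)
[(0,0,1)] O move#2: h2:-1:+1/(0,0,0)*
[(0,0,0)] end (terminal -1, X#3); searched (1,0,1) to 12

value((1,0,1), X) = -1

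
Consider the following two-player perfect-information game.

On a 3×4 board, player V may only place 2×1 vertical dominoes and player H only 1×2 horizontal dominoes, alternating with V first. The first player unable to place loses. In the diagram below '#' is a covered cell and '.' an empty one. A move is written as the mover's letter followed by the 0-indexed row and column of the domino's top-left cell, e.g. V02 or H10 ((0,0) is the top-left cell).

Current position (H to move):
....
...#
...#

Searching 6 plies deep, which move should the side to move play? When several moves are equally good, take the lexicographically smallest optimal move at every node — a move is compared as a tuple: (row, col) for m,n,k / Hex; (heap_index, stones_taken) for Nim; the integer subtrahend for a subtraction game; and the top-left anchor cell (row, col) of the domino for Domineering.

H's best at [..../...#/...#]: H10

p1 H@[..../...#/...#]: H00[##../...#/...#]-1 H01[.##./...#/...#]-1 H02[..##/...#/...#]-1 H10[..../##.#/...#]+1* H11[..../.###/...#]+1 H20[..../...#/##.#]-1 H21[..../...#/.###]-1
p2 V@[..../##.#/...#]: V02[..#./####/...#]-1* V12[..../####/..##]-1
p3 H@[..#./####/...#]: H00[###./####/...#]+1* H20[..#./####/##.#]+1 H21[..#./####/.###]+1
p4 V@[###./####/...#] terminal -1; root [..../...#/...#] d6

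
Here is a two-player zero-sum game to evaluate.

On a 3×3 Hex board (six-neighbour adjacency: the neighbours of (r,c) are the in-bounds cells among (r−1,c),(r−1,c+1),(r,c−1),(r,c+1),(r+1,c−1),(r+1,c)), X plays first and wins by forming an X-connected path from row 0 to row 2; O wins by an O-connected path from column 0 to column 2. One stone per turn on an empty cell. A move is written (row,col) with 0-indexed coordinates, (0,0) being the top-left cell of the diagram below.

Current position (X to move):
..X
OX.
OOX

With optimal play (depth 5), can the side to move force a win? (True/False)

[..X/OX./OOX] X move#1: (0,0):-1/X.X/OX./OOX, (0,1):-1/.XX/OX./OOX, (1,2):+1/..X/OXX/OOX*
[..X/OXX/OOX] end (terminal -1, O#2); searched ..X/OX./OOX to 5

X winning at [..X/OX./OOX]: True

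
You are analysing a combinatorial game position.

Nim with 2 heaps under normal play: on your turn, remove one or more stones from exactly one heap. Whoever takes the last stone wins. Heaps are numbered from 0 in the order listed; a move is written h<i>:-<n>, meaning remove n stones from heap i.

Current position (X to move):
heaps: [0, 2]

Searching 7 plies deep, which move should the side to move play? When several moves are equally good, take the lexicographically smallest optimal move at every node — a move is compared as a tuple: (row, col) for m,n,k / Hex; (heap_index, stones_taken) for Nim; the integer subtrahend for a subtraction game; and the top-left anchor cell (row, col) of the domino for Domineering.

X's best at [(0,2)]: h1:-2

ply 1, X at (0,2) | h1:-1=-1→(0,1); h1:-2=+1→(0,0)*
ply 2: (0,0) is terminal -1 (O); from (0,2) depth 7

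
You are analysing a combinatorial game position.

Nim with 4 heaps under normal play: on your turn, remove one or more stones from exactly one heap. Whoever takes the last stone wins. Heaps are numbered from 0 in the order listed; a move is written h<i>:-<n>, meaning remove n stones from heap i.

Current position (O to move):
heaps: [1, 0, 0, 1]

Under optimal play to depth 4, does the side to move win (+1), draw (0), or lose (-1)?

value((1,0,0,1), O) = -1

p1 O@[(1,0,0,1)]: h0:-1[(0,0,0,1)]-1* h3:-1[(1,0,0,0)]-1
p2 X@[(0,0,0,1)]: h3:-1[(0,0,0,0)]+1*
p3 O@[(0,0,0,0)] terminal -1; root [(1,0,0,1)] d4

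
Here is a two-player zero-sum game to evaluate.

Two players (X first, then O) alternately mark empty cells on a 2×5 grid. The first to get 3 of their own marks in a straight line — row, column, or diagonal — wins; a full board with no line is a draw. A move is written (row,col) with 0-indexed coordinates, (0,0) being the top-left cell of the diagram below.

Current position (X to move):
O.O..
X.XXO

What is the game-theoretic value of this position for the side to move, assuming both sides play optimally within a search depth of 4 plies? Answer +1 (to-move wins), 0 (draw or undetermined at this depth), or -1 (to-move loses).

value(O.O../X.XXO, X) = +1

p1 X@[O.O../X.XXO]: (0,1)[OXO../X.XXO]+0 (0,3)[O.OX./X.XXO]-1 (0,4)[O.O.X/X.XXO]-1 (1,1)[O.O../XXXXO]+1*
p2 O@[O.O../XXXXO] terminal -1; root [O.O../X.XXO] d4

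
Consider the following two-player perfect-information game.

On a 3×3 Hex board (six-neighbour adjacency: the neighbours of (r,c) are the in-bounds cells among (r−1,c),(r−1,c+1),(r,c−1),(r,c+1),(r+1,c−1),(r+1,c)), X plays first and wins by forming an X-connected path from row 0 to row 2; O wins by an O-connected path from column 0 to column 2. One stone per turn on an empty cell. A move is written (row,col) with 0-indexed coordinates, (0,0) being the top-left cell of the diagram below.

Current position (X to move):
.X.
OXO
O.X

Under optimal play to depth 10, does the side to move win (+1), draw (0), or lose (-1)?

value(.X./OXO/O.X, X) = +1

p1 X@[.X./OXO/O.X]: (0,0)[XX./OXO/O.X]-1 (0,2)[.XX/OXO/O.X]-1 (2,1)[.X./OXO/OXX]+1*
p2 O@[.X./OXO/OXX] terminal -1; root [.X./OXO/O.X] d10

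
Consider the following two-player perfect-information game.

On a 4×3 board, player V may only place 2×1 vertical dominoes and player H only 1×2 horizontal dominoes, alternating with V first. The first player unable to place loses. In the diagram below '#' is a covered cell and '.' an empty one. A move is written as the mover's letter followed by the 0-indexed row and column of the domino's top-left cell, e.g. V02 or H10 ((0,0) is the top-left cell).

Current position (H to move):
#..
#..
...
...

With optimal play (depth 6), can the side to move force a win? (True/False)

[#../#../.../...] H move#1: H01:-1/###/#../.../...*, H11:-1/#../###/.../..., H20:-1/#../#../##./..., H21:-1/#../#../.##/..., H30:-1/#../#../.../##., H31:-1/#../#../.../.##
[###/#../.../...] V move#2: V11:+1/###/##./.#./...*, V12:-1/###/#.#/..#/..., V20:-1/###/#../#../#.., V21:+1/###/#../.#./.#., V22:-1/###/#../..#/..#
[###/##./.#./...] H move#3: H30:-1/###/##./.#./##.*, H31:-1/###/##./.#./.##
[###/##./.#./##.] V move#4: V12:+1/###/###/.##/##.*, V22:+1/###/##./.##/###
[###/###/.##/##.] end (terminal -1, H#5); searched #../#../.../... to 6

H winning at [#../#../.../...]: False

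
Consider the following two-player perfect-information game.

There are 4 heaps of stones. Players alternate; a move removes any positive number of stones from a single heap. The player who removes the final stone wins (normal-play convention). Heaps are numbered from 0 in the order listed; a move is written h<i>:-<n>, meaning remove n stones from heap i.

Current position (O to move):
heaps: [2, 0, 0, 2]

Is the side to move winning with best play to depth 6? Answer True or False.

O winning at [(2,0,0,2)]: False

p1 O@[(2,0,0,2)]: h0:-1[(1,0,0,2)]-1* h0:-2[(0,0,0,2)]-1 h3:-1[(2,0,0,1)]-1 h3:-2[(2,0,0,0)]-1
p2 X@[(1,0,0,2)]: h0:-1[(0,0,0,2)]-1 h3:-1[(1,0,0,1)]+1* h3:-2[(1,0,0,0)]-1
p3 O@[(1,0,0,1)]: h0:-1[(0,0,0,1)]-1* h3:-1[(1,0,0,0)]-1
p4 X@[(0,0,0,1)]: h3:-1[(0,0,0,0)]+1*
p5 O@[(0,0,0,0)] terminal -1; root [(2,0,0,2)] d6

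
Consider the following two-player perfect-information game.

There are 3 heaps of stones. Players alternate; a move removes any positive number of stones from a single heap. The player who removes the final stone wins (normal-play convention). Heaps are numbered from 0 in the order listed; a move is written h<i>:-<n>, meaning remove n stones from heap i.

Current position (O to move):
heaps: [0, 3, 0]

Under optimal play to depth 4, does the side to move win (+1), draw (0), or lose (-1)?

value((0,3,0), O) = +1

p1 O@[(0,3,0)]: h1:-1[(0,2,0)]-1 h1:-2[(0,1,0)]-1 h1:-3[(0,0,0)]+1*
p2 X@[(0,0,0)] terminal -1; root [(0,3,0)] d4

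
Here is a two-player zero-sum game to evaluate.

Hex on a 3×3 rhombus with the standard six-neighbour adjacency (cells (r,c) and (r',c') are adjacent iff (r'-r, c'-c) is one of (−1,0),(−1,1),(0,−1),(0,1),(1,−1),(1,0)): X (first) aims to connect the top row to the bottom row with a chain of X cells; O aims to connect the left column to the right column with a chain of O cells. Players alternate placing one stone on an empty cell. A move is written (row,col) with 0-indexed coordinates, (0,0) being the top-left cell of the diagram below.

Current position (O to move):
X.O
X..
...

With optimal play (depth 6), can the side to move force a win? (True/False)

O winning at [X.O/X../...]: True

[X.O/X../...] O move#1: (0,1):-1/XOO/X../..., (1,1):-1/X.O/XO./..., (1,2):-1/X.O/X.O/..., (2,0):+1/X.O/X../O..*, (2,1):-1/X.O/X../.O., (2,2):-1/X.O/X../..O
[X.O/X../O..] X move#2: (0,1):-1/XXO/X../O..*, (1,1):-1/X.O/XX./O.., (1,2):-1/X.O/X.X/O.., (2,1):-1/X.O/X../OX., (2,2):-1/X.O/X../O.X
[XXO/X../O..] O move#3: (1,1):+1/XXO/XO./O..*, (1,2):+1/XXO/X.O/O.., (2,1):+1/XXO/X../OO., (2,2):+1/XXO/X../O.O
[XXO/XO./O..] end (terminal -1, X#4); searched X.O/X../... to 6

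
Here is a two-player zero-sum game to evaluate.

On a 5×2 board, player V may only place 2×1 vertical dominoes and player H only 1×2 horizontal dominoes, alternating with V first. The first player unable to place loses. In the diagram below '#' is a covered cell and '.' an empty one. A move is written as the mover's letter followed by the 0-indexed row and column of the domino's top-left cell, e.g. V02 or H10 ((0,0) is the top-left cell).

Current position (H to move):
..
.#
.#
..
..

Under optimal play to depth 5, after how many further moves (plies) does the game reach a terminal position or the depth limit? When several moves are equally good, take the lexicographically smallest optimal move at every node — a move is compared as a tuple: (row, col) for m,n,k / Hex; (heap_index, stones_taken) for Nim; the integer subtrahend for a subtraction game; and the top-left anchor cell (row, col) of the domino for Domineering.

PV length from [../.#/.#/../..]: 3 plies

[../.#/.#/../..] H move#1: H00:-1/##/.#/.#/../.., H30:+1/../.#/.#/##/..*, H40:+1/../.#/.#/../##
[../.#/.#/##/..] V move#2: V00:-1/#./##/.#/##/..*, V10:-1/../##/##/##/..
[#./##/.#/##/..] H move#3: H40:+1/#./##/.#/##/##*
[#./##/.#/##/##] end (terminal -1, V#4); searched ../.#/.#/../.. to 5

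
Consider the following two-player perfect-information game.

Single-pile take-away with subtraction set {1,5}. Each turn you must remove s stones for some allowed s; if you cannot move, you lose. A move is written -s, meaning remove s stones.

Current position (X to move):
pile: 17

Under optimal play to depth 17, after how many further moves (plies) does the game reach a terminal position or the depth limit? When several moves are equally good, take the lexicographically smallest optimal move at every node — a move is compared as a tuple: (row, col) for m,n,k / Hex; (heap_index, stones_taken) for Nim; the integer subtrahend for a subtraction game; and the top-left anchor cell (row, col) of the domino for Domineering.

PV length from [17]: 17 plies

p1 X@[17]: -1[16]+1* -5[12]+1
p2 O@[16]: -1[15]-1* -5[11]-1
p3 X@[15]: -1[14]+1* -5[10]+1
p4 O@[14]: -1[13]-1* -5[9]-1
p5 X@[13]: -1[12]+1* -5[8]+1
p6 O@[12]: -1[11]-1* -5[7]-1
p7 X@[11]: -1[10]+1* -5[6]+1
p8 O@[10]: -1[9]-1* -5[5]-1
p9 X@[9]: -1[8]+1* -5[4]+1
p10 O@[8]: -1[7]-1* -5[3]-1
p11 X@[7]: -1[6]+1* -5[2]+1
p12 O@[6]: -1[5]-1* -5[1]-1
p13 X@[5]: -1[4]+1* -5[0]+1
p14 O@[4]: -1[3]-1*
p15 X@[3]: -1[2]+1*
p16 O@[2]: -1[1]-1*
p17 X@[1]: -1[0]+1*
p18 O@[0] terminal -1; root [17] d17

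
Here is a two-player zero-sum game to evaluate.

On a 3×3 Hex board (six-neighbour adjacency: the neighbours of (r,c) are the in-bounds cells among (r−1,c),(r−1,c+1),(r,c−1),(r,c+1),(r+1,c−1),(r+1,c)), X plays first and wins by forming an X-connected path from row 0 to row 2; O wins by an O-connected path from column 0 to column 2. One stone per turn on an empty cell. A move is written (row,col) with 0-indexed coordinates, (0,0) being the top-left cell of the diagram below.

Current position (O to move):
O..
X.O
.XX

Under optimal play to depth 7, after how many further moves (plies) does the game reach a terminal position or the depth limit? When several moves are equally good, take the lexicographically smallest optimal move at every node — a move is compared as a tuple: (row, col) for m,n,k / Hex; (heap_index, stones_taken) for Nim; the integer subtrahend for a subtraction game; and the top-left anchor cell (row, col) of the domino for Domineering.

p1 O@[O../X.O/.XX]: (0,1)[OO./X.O/.XX]+1* (0,2)[O.O/X.O/.XX]-1 (1,1)[O../XOO/.XX]+1 (2,0)[O../X.O/OXX]-1
p2 X@[OO./X.O/.XX]: (0,2)[OOX/X.O/.XX]-1* (1,1)[OO./XXO/.XX]-1 (2,0)[OO./X.O/XXX]-1
p3 O@[OOX/X.O/.XX]: (1,1)[OOX/XOO/.XX]+1* (2,0)[OOX/X.O/OXX]-1
p4 X@[OOX/XOO/.XX] terminal -1; root [O../X.O/.XX] d7

PV length from [O../X.O/.XX]: 3 plies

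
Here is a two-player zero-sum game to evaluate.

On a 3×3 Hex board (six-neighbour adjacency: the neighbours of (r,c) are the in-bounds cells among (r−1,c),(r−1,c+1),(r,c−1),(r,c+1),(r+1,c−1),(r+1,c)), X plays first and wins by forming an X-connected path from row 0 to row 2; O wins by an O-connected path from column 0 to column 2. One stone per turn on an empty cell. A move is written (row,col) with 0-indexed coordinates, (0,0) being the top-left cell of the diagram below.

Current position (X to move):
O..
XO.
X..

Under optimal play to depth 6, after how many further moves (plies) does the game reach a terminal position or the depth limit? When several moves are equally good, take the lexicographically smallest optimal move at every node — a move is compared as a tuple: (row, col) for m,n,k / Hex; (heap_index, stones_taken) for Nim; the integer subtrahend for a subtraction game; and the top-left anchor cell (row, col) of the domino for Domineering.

PV length from [O../XO./X..]: 1 ply

p1 X@[O../XO./X..]: (0,1)[OX./XO./X..]+1* (0,2)[O.X/XO./X..]+1 (1,2)[O../XOX/X..]+1 (2,1)[O../XO./XX.]-1 (2,2)[O../XO./X.X]-1
p2 O@[OX./XO./X..] terminal -1; root [O../XO./X..] d6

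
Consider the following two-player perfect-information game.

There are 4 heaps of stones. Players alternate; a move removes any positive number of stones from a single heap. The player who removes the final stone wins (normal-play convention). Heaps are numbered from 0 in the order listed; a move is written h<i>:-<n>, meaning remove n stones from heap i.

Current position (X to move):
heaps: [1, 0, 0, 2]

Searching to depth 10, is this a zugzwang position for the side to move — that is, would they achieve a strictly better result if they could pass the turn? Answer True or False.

zugzwang((1,0,0,2), X) = False

[(1,0,0,2)] X move#1: h0:-1:-1/(0,0,0,2), h3:-1:+1/(1,0,0,1)*, h3:-2:-1/(1,0,0,0)
[(1,0,0,1)] O move#2: h0:-1:-1/(0,0,0,1)*, h3:-1:-1/(1,0,0,0)
[(0,0,0,1)] X move#3: h3:-1:+1/(0,0,0,0)*
[(0,0,0,0)] end (terminal -1, O#4); searched (1,0,0,2) to 10
pass branch (O moves first from the same position):
  | [(1,0,0,2)] O move#1: h0:-1:-1/(0,0,0,2), h3:-1:+1/(1,0,0,1)*, h3:-2:-1/(1,0,0,0)
  | [(1,0,0,1)] X move#2: h0:-1:-1/(0,0,0,1)*, h3:-1:-1/(1,0,0,0)
  | [(0,0,0,1)] O move#3: h3:-1:+1/(0,0,0,0)*
  | [(0,0,0,0)] end (terminal -1, X#4); searched (1,0,0,2) to 10
X moving scores +1; X passing scores -1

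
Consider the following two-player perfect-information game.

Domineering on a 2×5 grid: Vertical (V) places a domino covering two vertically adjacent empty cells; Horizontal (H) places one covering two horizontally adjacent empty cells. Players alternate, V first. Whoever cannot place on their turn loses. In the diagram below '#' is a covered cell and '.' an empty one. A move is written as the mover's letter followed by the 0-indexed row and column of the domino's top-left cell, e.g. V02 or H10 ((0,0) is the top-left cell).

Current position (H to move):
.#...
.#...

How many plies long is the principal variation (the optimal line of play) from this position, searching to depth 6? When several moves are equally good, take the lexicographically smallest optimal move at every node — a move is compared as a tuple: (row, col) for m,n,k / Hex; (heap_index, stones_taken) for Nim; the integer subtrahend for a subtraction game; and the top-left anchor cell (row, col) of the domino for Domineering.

[.#.../.#...] H move#1: H02:-1/.###./.#...*, H03:-1/.#.##/.#..., H12:-1/.#.../.###., H13:-1/.#.../.#.##
[.###./.#...] V move#2: V00:-1/####./##..., V04:+1/.####/.#..#*
[.####/.#..#] H move#3: H12:-1/.####/.####*
[.####/.####] V move#4: V00:+1/#####/#####*
[#####/#####] end (terminal -1, H#5); searched .#.../.#... to 6

PV length from [.#.../.#...]: 4 plies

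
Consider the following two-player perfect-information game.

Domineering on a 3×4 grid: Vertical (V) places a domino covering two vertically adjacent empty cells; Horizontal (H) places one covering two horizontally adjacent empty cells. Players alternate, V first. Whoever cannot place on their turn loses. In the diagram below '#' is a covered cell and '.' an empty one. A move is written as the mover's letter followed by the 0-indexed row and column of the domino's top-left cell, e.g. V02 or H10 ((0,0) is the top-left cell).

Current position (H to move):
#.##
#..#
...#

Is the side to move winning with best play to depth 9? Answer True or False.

[#.##/#..#/...#] H move#1: H11:+1/#.##/####/...#*, H20:-1/#.##/#..#/##.#, H21:-1/#.##/#..#/.###
[#.##/####/...#] end (terminal -1, V#2); searched #.##/#..#/...# to 9

H winning at [#.##/#..#/...#]: True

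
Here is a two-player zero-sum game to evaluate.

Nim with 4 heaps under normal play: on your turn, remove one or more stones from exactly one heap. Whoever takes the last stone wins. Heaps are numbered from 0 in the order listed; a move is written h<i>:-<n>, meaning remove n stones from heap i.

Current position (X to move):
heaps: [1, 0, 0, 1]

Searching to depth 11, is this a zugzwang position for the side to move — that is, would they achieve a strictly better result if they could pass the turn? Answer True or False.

p1 X@[(1,0,0,1)]: h0:-1[(0,0,0,1)]-1* h3:-1[(1,0,0,0)]-1
p2 O@[(0,0,0,1)]: h3:-1[(0,0,0,0)]+1*
p3 X@[(0,0,0,0)] terminal -1; root [(1,0,0,1)] d11
if X skipped the turn, O would face:
~ p1 O@[(1,0,0,1)]: h0:-1[(0,0,0,1)]-1* h3:-1[(1,0,0,0)]-1
~ p2 X@[(0,0,0,1)]: h3:-1[(0,0,0,0)]+1*
~ p3 O@[(0,0,0,0)] terminal -1; root [(1,0,0,1)] d11
compare (X): move=-1 vs pass=+1

zugzwang((1,0,0,1), X) = True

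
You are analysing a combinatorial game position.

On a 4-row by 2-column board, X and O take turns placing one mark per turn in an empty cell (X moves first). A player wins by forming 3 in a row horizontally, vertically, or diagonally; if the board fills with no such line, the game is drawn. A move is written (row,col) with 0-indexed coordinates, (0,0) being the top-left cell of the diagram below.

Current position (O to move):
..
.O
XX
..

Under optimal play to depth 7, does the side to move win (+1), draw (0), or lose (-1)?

[../.O/XX/..] O move#1: (0,0):+0/O./.O/XX/..*, (0,1):-1/.O/.O/XX/.., (1,0):+0/../OO/XX/.., (3,0):+0/../.O/XX/O., (3,1):-1/../.O/XX/.O
[O./.O/XX/..] X move#2: (0,1):+0/OX/.O/XX/..*, (1,0):+0/O./XO/XX/.., (3,0):+0/O./.O/XX/X., (3,1):+0/O./.O/XX/.X
[OX/.O/XX/..] O move#3: (1,0):+0/OX/OO/XX/..*, (3,0):+0/OX/.O/XX/O., (3,1):+0/OX/.O/XX/.O
[OX/OO/XX/..] X move#4: (3,0):+0/OX/OO/XX/X.*, (3,1):+0/OX/OO/XX/.X
[OX/OO/XX/X.] O move#5: (3,1):+0/OX/OO/XX/XO*
[OX/OO/XX/XO] end (terminal +0, X#6); searched ../.O/XX/.. to 7

value(../.O/XX/.., O) = 0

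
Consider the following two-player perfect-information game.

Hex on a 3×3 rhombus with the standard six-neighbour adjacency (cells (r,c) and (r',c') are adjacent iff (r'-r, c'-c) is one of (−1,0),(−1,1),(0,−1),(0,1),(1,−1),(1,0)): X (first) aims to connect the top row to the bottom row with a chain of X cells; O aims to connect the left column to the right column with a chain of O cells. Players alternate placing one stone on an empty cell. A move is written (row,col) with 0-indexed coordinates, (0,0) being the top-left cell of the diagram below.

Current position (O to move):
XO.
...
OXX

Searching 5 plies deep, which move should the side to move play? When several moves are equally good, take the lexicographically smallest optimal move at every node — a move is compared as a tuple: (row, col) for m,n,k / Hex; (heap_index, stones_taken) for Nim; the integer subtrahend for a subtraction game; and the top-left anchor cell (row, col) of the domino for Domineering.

O's best at [XO./.../OXX]: (0,2)

[XO./.../OXX] O move#1: (0,2):+1/XOO/.../OXX*, (1,0):-1/XO./O../OXX, (1,1):+1/XO./.O./OXX, (1,2):-1/XO./..O/OXX
[XOO/.../OXX] X move#2: (1,0):-1/XOO/X../OXX*, (1,1):-1/XOO/.X./OXX, (1,2):-1/XOO/..X/OXX
[XOO/X../OXX] O move#3: (1,1):+1/XOO/XO./OXX*, (1,2):-1/XOO/X.O/OXX
[XOO/XO./OXX] end (terminal -1, X#4); searched XO./.../OXX to 5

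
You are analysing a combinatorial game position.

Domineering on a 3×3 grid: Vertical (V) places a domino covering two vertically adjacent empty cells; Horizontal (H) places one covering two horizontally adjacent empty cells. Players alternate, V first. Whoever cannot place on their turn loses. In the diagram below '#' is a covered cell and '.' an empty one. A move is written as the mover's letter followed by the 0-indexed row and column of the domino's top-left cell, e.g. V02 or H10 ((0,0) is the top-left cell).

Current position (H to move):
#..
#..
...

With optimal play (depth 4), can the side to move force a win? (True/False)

[#../#../...] H move#1: H01:-1/###/#../..., H11:+1/#../###/...*, H20:-1/#../#../##., H21:-1/#../#../.##
[#../###/...] end (terminal -1, V#2); searched #../#../... to 4

H winning at [#../#../...]: True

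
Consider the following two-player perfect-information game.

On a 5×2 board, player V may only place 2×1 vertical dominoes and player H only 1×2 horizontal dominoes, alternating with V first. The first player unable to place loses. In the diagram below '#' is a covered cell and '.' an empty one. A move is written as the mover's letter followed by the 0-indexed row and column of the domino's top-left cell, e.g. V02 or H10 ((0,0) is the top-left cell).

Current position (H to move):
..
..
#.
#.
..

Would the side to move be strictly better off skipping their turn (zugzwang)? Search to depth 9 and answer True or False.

zugzwang(../../#./#./.., H) = False

[../../#./#./..] H move#1: H00:+1/##/../#./#./..*, H10:+1/../##/#./#./.., H40:-1/../../#./#./##
[##/../#./#./..] V move#2: V11:-1/##/.#/##/#./..*, V21:-1/##/../##/##/.., V31:-1/##/../#./##/.#
[##/.#/##/#./..] H move#3: H40:+1/##/.#/##/#./##*
[##/.#/##/#./##] end (terminal -1, V#4); searched ../../#./#./.. to 9
suppose H passes — search the same position with V to move:
pass> [../../#./#./..] V move#1: V00:+1/#./#./#./#./..*, V01:+1/.#/.#/#./#./.., V11:+1/../.#/##/#./.., V21:-1/../../##/##/.., V31:-1/../../#./##/.#
pass> [#./#./#./#./..] H move#2: H40:-1/#./#./#./#./##*
pass> [#./#./#./#./##] V move#3: V01:+1/##/##/#./#./##*, V11:+1/#./##/##/#./##, V21:+1/#./#./##/##/##
pass> [##/##/#./#./##] end (terminal -1, H#4); searched ../../#./#./.. to 9
for H: play +1, pass -1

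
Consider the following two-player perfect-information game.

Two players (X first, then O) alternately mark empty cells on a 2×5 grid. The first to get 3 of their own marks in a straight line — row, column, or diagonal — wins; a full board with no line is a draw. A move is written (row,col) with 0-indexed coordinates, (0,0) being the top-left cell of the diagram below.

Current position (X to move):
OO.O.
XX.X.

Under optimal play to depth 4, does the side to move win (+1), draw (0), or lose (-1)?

value(OO.O./XX.X., X) = +1

ply 1, X at OO.O./XX.X. | (0,2)=+0→OOXO./XX.X.; (0,4)=-1→OO.OX/XX.X.; (1,2)=+1→OO.O./XXXX.*; (1,4)=-1→OO.O./XX.XX
ply 2: OO.O./XXXX. is terminal -1 (O); from OO.O./XX.X. depth 4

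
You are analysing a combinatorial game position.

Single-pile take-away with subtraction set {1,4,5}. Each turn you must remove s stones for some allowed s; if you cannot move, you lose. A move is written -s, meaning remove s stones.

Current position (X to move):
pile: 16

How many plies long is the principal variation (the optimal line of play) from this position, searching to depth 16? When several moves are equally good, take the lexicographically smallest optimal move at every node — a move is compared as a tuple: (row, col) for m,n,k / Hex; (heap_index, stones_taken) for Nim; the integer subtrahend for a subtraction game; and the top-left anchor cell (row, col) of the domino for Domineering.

[16] X move#1: -1:-1/15*, -4:-1/12, -5:-1/11
[15] O move#2: -1:-1/14, -4:-1/11, -5:+1/10*
[10] X move#3: -1:-1/9*, -4:-1/6, -5:-1/5
[9] O move#4: -1:+1/8*, -4:-1/5, -5:-1/4
[8] X move#5: -1:-1/7*, -4:-1/4, -5:-1/3
[7] O move#6: -1:-1/6, -4:-1/3, -5:+1/2*
[2] X move#7: -1:-1/1*
[1] O move#8: -1:+1/0*
[0] end (terminal -1, X#9); searched 16 to 16

PV length from [16]: 8 plies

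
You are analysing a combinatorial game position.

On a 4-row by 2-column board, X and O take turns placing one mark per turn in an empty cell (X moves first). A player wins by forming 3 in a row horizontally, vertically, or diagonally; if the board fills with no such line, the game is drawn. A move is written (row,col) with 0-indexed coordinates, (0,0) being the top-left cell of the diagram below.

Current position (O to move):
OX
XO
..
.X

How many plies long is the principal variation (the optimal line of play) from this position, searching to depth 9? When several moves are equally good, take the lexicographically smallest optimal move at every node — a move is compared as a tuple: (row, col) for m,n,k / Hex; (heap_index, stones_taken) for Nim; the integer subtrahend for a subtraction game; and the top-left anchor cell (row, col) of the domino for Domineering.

PV length from [OX/XO/../.X]: 3 plies

p1 O@[OX/XO/../.X]: (2,0)[OX/XO/O./.X]+0* (2,1)[OX/XO/.O/.X]+0 (3,0)[OX/XO/../OX]+0
p2 X@[OX/XO/O./.X]: (2,1)[OX/XO/OX/.X]+0* (3,0)[OX/XO/O./XX]+0
p3 O@[OX/XO/OX/.X]: (3,0)[OX/XO/OX/OX]+0*
p4 X@[OX/XO/OX/OX] terminal +0; root [OX/XO/../.X] d9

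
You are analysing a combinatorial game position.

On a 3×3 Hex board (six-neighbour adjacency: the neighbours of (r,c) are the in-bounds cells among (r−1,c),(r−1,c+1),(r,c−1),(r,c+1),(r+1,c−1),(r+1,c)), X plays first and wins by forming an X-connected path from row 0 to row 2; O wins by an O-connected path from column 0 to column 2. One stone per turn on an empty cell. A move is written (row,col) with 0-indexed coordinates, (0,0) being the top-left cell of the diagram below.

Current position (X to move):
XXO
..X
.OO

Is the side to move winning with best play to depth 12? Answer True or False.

X winning at [XXO/..X/.OO]: True

ply 1, X at XXO/..X/.OO | (1,0)=-1→XXO/X.X/.OO; (1,1)=-1→XXO/.XX/.OO; (2,0)=+1→XXO/..X/XOO*
ply 2, O at XXO/..X/XOO | (1,0)=-1→XXO/O.X/XOO*; (1,1)=-1→XXO/.OX/XOO
ply 3, X at XXO/O.X/XOO | (1,1)=+1→XXO/OXX/XOO*
ply 4: XXO/OXX/XOO is terminal -1 (O); from XXO/..X/.OO depth 12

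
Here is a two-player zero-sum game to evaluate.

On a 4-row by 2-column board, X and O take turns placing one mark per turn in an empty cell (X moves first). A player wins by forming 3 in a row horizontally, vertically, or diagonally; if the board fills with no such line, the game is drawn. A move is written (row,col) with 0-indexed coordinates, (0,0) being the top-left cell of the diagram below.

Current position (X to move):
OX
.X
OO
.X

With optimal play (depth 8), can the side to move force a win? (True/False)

X winning at [OX/.X/OO/.X]: False

ply 1, X at OX/.X/OO/.X | (1,0)=+0→OX/XX/OO/.X*; (3,0)=-1→OX/.X/OO/XX
ply 2, O at OX/XX/OO/.X | (3,0)=+0→OX/XX/OO/OX*
ply 3: OX/XX/OO/OX is terminal +0 (X); from OX/.X/OO/.X depth 8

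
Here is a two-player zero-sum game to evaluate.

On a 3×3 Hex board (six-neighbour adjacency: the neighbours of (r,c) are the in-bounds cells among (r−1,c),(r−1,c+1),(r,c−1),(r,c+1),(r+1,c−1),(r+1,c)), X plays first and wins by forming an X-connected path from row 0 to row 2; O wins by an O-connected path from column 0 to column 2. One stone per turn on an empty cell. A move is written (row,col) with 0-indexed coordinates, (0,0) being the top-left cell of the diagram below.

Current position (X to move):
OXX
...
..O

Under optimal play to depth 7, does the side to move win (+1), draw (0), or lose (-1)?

p1 X@[OXX/.../..O]: (1,0)[OXX/X../..O]+1* (1,1)[OXX/.X./..O]+1 (1,2)[OXX/..X/..O]+1 (2,0)[OXX/.../X.O]+1 (2,1)[OXX/.../.XO]+1
p2 O@[OXX/X../..O]: (1,1)[OXX/XO./..O]-1* (1,2)[OXX/X.O/..O]-1 (2,0)[OXX/X../O.O]-1 (2,1)[OXX/X../.OO]-1
p3 X@[OXX/XO./..O]: (1,2)[OXX/XOX/..O]+1* (2,0)[OXX/XO./X.O]+1 (2,1)[OXX/XO./.XO]+1
p4 O@[OXX/XOX/..O]: (2,0)[OXX/XOX/O.O]-1* (2,1)[OXX/XOX/.OO]-1
p5 X@[OXX/XOX/O.O]: (2,1)[OXX/XOX/OXO]+1*
p6 O@[OXX/XOX/OXO] terminal -1; root [OXX/.../..O] d7

value(OXX/.../..O, X) = +1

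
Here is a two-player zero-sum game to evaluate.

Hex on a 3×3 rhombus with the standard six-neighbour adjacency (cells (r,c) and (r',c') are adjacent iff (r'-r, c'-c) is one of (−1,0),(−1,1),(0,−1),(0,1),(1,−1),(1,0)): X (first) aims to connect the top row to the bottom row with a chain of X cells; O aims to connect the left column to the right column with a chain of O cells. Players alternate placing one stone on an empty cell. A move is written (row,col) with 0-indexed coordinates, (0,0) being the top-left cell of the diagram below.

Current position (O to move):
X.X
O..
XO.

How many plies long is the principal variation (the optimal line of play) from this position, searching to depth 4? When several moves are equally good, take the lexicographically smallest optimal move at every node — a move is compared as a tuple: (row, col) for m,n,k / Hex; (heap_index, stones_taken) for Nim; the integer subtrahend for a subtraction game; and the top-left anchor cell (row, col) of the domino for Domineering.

PV length from [X.X/O../XO.]: 3 plies

[X.X/O../XO.] O move#1: (0,1):-1/XOX/O../XO., (1,1):+1/X.X/OO./XO.*, (1,2):-1/X.X/O.O/XO., (2,2):-1/X.X/O../XOO
[X.X/OO./XO.] X move#2: (0,1):-1/XXX/OO./XO.*, (1,2):-1/X.X/OOX/XO., (2,2):-1/X.X/OO./XOX
[XXX/OO./XO.] O move#3: (1,2):+1/XXX/OOO/XO.*, (2,2):+1/XXX/OO./XOO
[XXX/OOO/XO.] end (terminal -1, X#4); searched X.X/O../XO. to 4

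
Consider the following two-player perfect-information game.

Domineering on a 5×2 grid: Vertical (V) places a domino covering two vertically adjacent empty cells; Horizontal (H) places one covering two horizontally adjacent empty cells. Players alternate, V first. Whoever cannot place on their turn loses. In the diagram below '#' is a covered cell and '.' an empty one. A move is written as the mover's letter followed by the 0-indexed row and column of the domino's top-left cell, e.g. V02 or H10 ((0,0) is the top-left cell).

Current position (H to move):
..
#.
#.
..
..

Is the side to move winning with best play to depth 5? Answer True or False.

H winning at [../#./#./../..]: True

p1 H@[../#./#./../..]: H00[##/#./#./../..]-1 H30[../#./#./##/..]+1* H40[../#./#./../##]+1
p2 V@[../#./#./##/..]: V01[.#/##/#./##/..]-1* V11[../##/##/##/..]-1
p3 H@[.#/##/#./##/..]: H40[.#/##/#./##/##]+1*
p4 V@[.#/##/#./##/##] terminal -1; root [../#./#./../..] d5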